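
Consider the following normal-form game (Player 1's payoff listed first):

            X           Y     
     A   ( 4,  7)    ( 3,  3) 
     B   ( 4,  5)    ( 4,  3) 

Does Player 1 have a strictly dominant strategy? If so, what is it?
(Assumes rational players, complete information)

No strictly dominant strategy exists for Player 1

Work:
A strategy strictly dominates another if it gives a strictly higher payoff against every opponent action. Compare each pair of P1's strategies column-by-column:
  A vs B: [4 vs 4, 3 vs 4] → A does not strictly dominate B (column X: 4 ≤ 4)
  B vs A: [4 vs 4, 4 vs 3] → B does not strictly dominate A (column X: 4 ≤ 4)
No single strategy strictly dominates all others → no strictly dominant strategy.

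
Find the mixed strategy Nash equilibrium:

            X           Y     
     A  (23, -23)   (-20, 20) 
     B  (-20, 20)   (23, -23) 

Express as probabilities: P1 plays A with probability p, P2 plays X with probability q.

p = 0.5, q = 0.5

Work:
Find probabilities that make opponent indifferent:
P2 chooses q to make P1 indifferent between A and B
P1 chooses p to make P2 indifferent between X and Y
Mixed NE: P1 plays (A: 0.5, B: 0.5), P2 plays (X: 0.5, Y: 0.5)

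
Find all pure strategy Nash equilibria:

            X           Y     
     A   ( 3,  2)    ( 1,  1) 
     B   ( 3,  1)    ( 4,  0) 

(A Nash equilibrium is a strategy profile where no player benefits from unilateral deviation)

Nash equilibrium: (A, X), (B, X)

Work:
Best responses:
  P1 vs X: payoffs [3, 3] → best response A/B (payoff 3)
  P1 vs Y: payoffs [1, 4] → best response B (payoff 4)
  P2 vs A: payoffs [2, 1] → best response X (payoff 2)
  P2 vs B: payoffs [1, 0] → best response X (payoff 1)
Mutual best responses: (A,X), (B,X) → Nash equilibria.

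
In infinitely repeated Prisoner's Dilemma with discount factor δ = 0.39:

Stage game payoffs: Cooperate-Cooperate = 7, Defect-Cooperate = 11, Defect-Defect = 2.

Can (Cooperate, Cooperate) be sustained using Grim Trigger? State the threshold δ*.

δ* = 0.4444; since δ = 0.39 < 0.4444, cooperation cannot be sustained

Work:
For Grim Trigger:
Cooperate forever: 7/(1-δ)
Defect then punished: 11 + 2·δ/(1-δ)
Need: 7/(1-δ) ≥ 11 + 2·δ/(1-δ)
Solving: δ ≥ (T-R)/(T-P) = (11-7)/(11-2) = 0.4444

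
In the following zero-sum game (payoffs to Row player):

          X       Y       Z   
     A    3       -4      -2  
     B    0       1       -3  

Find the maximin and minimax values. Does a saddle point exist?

Maximin = -3, Minimax = -2, Saddle: False

Work:
Row minimums: [-4, -3] → maximin = -3
Column maximums: [3, 1, -2] → minimax = -2
No saddle point (maximin ≠ minimax). Mixed strategy needed.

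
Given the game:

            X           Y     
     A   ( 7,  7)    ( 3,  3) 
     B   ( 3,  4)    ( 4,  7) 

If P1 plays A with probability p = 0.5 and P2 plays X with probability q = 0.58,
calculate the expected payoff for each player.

E[P1] = 4.37, E[P2] = 5.29

Work:
E[P1] = p·q·π₁(A,X) + p·(1-q)·π₁(A,Y) + (1-p)·q·π₁(B,X) + (1-p)·(1-q)·π₁(B,Y)
= 0.5·0.58·7 + 0.5·0.42·3 + 0.5·0.58·3 + 0.5·0.42·4
= 4.37

E[P2] = 5.29 (similar calculation)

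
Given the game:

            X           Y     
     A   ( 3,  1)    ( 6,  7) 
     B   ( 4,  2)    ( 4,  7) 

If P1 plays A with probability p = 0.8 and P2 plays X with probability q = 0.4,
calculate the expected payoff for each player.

E[P1] = 4.64, E[P2] = 4.68

Work:
E[P1] = p·q·π₁(A,X) + p·(1-q)·π₁(A,Y) + (1-p)·q·π₁(B,X) + (1-p)·(1-q)·π₁(B,Y)
= 0.8·0.4·3 + 0.8·0.6·6 + 0.2·0.4·4 + 0.2·0.6·4
= 4.64

E[P2] = 4.68 (similar calculation)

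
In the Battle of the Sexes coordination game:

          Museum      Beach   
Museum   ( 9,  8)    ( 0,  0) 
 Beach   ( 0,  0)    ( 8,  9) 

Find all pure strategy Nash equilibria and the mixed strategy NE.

Pure NE: (Museum, Museum) and (Beach, Beach); Mixed NE: p = 0.5294, q = 0.4706

Work:
Check pure NE:
(Museum, Museum): (9, 8) - no unilateral deviation beneficial
(Beach, Beach): (8, 9) - no unilateral deviation beneficial
Mixed NE: P1 plays Museum with p = 0.5294, P2 plays Museum with q = 0.4706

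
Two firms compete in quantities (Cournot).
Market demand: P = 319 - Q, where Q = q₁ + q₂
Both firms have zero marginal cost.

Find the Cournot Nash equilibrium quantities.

q₁* = q₂* = 106.33; P* = 106.33

Work:
Profit: π_i = P·q_i = (a - q_i - q_j)·q_i
FOC: ∂π_i/∂q_i = a - 2q_i - q_j = 0
Reaction function: q_i = (319 - q_j)/2
Symmetry: q* = 319/3 = 106.33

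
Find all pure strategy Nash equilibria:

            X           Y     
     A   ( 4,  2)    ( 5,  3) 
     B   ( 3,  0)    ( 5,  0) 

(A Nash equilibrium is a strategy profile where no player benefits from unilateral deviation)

Nash equilibrium: (A, Y), (B, Y)

Work:
Best responses:
  P1 vs X: payoffs [4, 3] → best response A (payoff 4)
  P1 vs Y: payoffs [5, 5] → best response A/B (payoff 5)
  P2 vs A: payoffs [2, 3] → best response Y (payoff 3)
  P2 vs B: payoffs [0, 0] → best response X/Y (payoff 0)
Mutual best responses: (A,Y), (B,Y) → Nash equilibria.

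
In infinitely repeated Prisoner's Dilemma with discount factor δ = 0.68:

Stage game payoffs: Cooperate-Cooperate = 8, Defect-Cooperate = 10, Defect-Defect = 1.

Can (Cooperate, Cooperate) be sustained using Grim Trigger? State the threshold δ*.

δ* = 0.2222; since δ = 0.68 ≥ 0.2222, cooperation can be sustained

Work:
For Grim Trigger:
Cooperate forever: 8/(1-δ)
Defect then punished: 10 + 1·δ/(1-δ)
Need: 8/(1-δ) ≥ 10 + 1·δ/(1-δ)
Solving: δ ≥ (T-R)/(T-P) = (10-8)/(10-1) = 0.2222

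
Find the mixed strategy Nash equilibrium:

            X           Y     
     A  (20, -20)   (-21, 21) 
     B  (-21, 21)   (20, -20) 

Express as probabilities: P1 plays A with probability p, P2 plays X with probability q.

p = 0.5, q = 0.5

Work:
Find probabilities that make opponent indifferent:
P2 chooses q to make P1 indifferent between A and B
P1 chooses p to make P2 indifferent between X and Y
Mixed NE: P1 plays (A: 0.5, B: 0.5), P2 plays (X: 0.5, Y: 0.5)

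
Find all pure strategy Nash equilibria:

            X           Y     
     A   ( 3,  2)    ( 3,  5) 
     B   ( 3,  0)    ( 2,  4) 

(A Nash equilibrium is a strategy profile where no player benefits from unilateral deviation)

Nash equilibrium: (A, Y)

Work:
Best responses:
  P1 vs X: payoffs [3, 3] → best response A/B (payoff 3)
  P1 vs Y: payoffs [3, 2] → best response A (payoff 3)
  P2 vs A: payoffs [2, 5] → best response Y (payoff 5)
  P2 vs B: payoffs [0, 4] → best response Y (payoff 4)
Mutual best responses: (A,Y) → Nash equilibria.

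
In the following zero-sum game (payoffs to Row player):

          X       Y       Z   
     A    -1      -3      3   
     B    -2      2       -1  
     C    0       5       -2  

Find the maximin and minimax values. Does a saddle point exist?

Maximin = -2, Minimax = 0, Saddle: False

Work:
Row minimums: [-3, -2, -2] → maximin = -2
Column maximums: [0, 5, 3] → minimax = 0
No saddle point (maximin ≠ minimax). Mixed strategy needed.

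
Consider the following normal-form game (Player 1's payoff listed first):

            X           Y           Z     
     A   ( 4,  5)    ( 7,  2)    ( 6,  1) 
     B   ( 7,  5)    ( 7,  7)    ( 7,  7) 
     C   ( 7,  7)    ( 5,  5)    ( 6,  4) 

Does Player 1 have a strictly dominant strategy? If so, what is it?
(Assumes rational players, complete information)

No strictly dominant strategy exists for Player 1

Work:
A strategy strictly dominates another if it gives a strictly higher payoff against every opponent action. Compare each pair of P1's strategies column-by-column:
  A vs B: [4 vs 7, 7 vs 7, 6 vs 7] → A does not strictly dominate B (column X: 4 ≤ 7)
  A vs C: [4 vs 7, 7 vs 5, 6 vs 6] → A does not strictly dominate C (column X: 4 ≤ 7)
  B vs A: [7 vs 4, 7 vs 7, 7 vs 6] → B does not strictly dominate A (column Y: 7 ≤ 7)
  B vs C: [7 vs 7, 7 vs 5, 7 vs 6] → B does not strictly dominate C (column X: 7 ≤ 7)
  C vs A: [7 vs 4, 5 vs 7, 6 vs 6] → C does not strictly dominate A (column Y: 5 ≤ 7)
  C vs B: [7 vs 7, 5 vs 7, 6 vs 7] → C does not strictly dominate B (column X: 7 ≤ 7)
No single strategy strictly dominates all others → no strictly dominant strategy.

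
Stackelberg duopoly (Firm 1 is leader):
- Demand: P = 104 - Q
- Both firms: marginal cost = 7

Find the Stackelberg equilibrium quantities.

q₁* (leader) = 48.5, q₂* (follower) = 24.25

Work:
Follower's reaction: q₂ = (a - c - q₁)/2
Leader substitutes: π₁ = q₁·(a - q₁ - (a-c-q₁)/2 - c)
FOC: q₁* = (104 - 7)/2 = 48.50
Then: q₂* = (104 - 7 - 48.5)/2 = 24.25
Leader has first-mover advantage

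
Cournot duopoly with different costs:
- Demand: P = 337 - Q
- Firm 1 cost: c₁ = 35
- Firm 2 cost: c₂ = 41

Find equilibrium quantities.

q₁* = 102.67, q₂* = 96.67

Work:
Reaction: q₁ = (337 - 35 - q₂)/2
Reaction: q₂ = (337 - 41 - q₁)/2
Solve simultaneously:
q₁* = (337 - 2×35 + 41)/3 = 102.67
q₂* = (337 - 2×41 + 35)/3 = 96.67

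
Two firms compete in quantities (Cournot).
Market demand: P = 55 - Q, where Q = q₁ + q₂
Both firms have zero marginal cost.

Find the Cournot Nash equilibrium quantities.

q₁* = q₂* = 18.33; P* = 18.33

Work:
Profit: π_i = P·q_i = (a - q_i - q_j)·q_i
FOC: ∂π_i/∂q_i = a - 2q_i - q_j = 0
Reaction function: q_i = (55 - q_j)/2
Symmetry: q* = 55/3 = 18.33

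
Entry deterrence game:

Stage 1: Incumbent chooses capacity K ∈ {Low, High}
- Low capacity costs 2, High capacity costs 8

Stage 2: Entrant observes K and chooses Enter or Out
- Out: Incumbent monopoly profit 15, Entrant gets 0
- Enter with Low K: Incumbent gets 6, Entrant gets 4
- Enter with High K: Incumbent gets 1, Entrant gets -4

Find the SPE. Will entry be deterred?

SPE: (High, Enter|Low, Out|High); Entry deterred. Incumbent net profit = 7

Work:
After Low K: Entrant enters (4 > 0)
After High K: Entrant stays out (-4 < 0)
Incumbent: Low → 6−2=4, High → 15−8=7
Incumbent chooses High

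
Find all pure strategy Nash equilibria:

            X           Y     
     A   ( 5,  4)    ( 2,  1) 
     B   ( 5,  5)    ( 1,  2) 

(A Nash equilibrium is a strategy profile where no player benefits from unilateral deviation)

Nash equilibrium: (A, X), (B, X)

Work:
Best responses:
  P1 vs X: payoffs [5, 5] → best response A/B (payoff 5)
  P1 vs Y: payoffs [2, 1] → best response A (payoff 2)
  P2 vs A: payoffs [4, 1] → best response X (payoff 4)
  P2 vs B: payoffs [5, 2] → best response X (payoff 5)
Mutual best responses: (A,X), (B,X) → Nash equilibria.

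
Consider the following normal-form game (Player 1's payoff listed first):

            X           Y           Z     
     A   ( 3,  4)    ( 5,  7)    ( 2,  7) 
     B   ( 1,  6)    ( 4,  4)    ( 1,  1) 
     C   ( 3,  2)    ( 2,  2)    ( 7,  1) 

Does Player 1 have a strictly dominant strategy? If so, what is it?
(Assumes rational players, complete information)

No strictly dominant strategy exists for Player 1

Work:
A strategy strictly dominates another if it gives a strictly higher payoff against every opponent action. Compare each pair of P1's strategies column-by-column:
  A vs B: [3 vs 1, 5 vs 4, 2 vs 1] → A strictly dominates B
  A vs C: [3 vs 3, 5 vs 2, 2 vs 7] → A does not strictly dominate C (column X: 3 ≤ 3)
  B vs A: [1 vs 3, 4 vs 5, 1 vs 2] → B does not strictly dominate A (column X: 1 ≤ 3)
  B vs C: [1 vs 3, 4 vs 2, 1 vs 7] → B does not strictly dominate C (column X: 1 ≤ 3)
  C vs A: [3 vs 3, 2 vs 5, 7 vs 2] → C does not strictly dominate A (column X: 3 ≤ 3)
  C vs B: [3 vs 1, 2 vs 4, 7 vs 1] → C does not strictly dominate B (column Y: 2 ≤ 4)
No single strategy strictly dominates all others → no strictly dominant strategy.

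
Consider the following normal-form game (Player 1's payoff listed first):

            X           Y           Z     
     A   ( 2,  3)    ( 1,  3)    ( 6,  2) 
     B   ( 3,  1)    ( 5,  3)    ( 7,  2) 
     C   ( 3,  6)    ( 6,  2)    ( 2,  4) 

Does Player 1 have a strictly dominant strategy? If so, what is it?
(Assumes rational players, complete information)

No strictly dominant strategy exists for Player 1

Work:
A strategy strictly dominates another if it gives a strictly higher payoff against every opponent action. Compare each pair of P1's strategies column-by-column:
  A vs B: [2 vs 3, 1 vs 5, 6 vs 7] → A does not strictly dominate B (column X: 2 ≤ 3)
  A vs C: [2 vs 3, 1 vs 6, 6 vs 2] → A does not strictly dominate C (column X: 2 ≤ 3)
  B vs A: [3 vs 2, 5 vs 1, 7 vs 6] → B strictly dominates A
  B vs C: [3 vs 3, 5 vs 6, 7 vs 2] → B does not strictly dominate C (column X: 3 ≤ 3)
  C vs A: [3 vs 2, 6 vs 1, 2 vs 6] → C does not strictly dominate A (column Z: 2 ≤ 6)
  C vs B: [3 vs 3, 6 vs 5, 2 vs 7] → C does not strictly dominate B (column X: 3 ≤ 3)
No single strategy strictly dominates all others → no strictly dominant strategy.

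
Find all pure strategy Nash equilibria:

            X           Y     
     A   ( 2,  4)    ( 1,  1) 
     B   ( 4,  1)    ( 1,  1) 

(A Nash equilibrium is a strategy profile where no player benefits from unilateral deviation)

Nash equilibrium: (B, X), (B, Y)

Work:
Best responses:
  P1 vs X: payoffs [2, 4] → best response B (payoff 4)
  P1 vs Y: payoffs [1, 1] → best response A/B (payoff 1)
  P2 vs A: payoffs [4, 1] → best response X (payoff 4)
  P2 vs B: payoffs [1, 1] → best response X/Y (payoff 1)
Mutual best responses: (B,X), (B,Y) → Nash equilibria.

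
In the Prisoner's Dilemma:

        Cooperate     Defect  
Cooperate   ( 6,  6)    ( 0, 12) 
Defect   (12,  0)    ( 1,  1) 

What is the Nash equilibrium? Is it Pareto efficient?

(Defect, Defect) is NE; not Pareto efficient

Work:
Defect dominates Cooperate for both players:
If P2 cooperates: Defect (12) > Cooperate (6)
If P2 defects: Defect (1) > Cooperate (0)
NE: (Defect, Defect) with payoff (1, 1)
But (Cooperate, Cooperate) = (6, 6) Pareto dominates (1, 1)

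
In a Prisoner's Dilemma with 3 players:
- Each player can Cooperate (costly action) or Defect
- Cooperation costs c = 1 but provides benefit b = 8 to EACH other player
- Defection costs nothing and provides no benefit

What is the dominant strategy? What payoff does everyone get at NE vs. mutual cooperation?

Dominant: Defect; NE payoff = 0; Coop payoff = 15

Work:
Defect dominates (saves cost c = 1, benefit to others is external)
NE: All defect → everyone gets 0
If all cooperate: each receives (2)×8 - 1 = 15
Social dilemma: 15 > 0 but NE gives 0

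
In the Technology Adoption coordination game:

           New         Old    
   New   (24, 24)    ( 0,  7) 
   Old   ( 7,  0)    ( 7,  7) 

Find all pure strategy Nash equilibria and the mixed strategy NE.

Pure NE: (New, New) and (Old, Old); Mixed NE: p = 0.2917, q = 0.2917

Work:
Check pure NE:
(New, New): (24, 24) - no unilateral deviation beneficial
(Old, Old): (7, 7) - no unilateral deviation beneficial
Mixed NE: P1 plays New with p = 0.2917, P2 plays New with q = 0.2917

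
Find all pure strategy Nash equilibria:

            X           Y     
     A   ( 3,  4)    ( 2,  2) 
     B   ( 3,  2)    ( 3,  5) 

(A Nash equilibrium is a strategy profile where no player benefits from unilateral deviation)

Nash equilibrium: (A, X), (B, Y)

Work:
Best responses:
  P1 vs X: payoffs [3, 3] → best response A/B (payoff 3)
  P1 vs Y: payoffs [2, 3] → best response B (payoff 3)
  P2 vs A: payoffs [4, 2] → best response X (payoff 4)
  P2 vs B: payoffs [2, 5] → best response Y (payoff 5)
Mutual best responses: (A,X), (B,Y) → Nash equilibria.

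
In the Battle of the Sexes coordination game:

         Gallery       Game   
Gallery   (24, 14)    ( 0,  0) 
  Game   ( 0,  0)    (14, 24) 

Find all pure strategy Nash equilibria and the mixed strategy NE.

Pure NE: (Gallery, Gallery) and (Game, Game); Mixed NE: p = 0.6316, q = 0.3684

Work:
Check pure NE:
(Gallery, Gallery): (24, 14) - no unilateral deviation beneficial
(Game, Game): (14, 24) - no unilateral deviation beneficial
Mixed NE: P1 plays Gallery with p = 0.6316, P2 plays Gallery with q = 0.3684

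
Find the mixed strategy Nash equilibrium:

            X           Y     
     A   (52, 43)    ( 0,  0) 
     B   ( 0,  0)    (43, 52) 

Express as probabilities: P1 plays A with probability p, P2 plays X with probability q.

p = 0.5474, q = 0.4526

Work:
Find probabilities that make opponent indifferent:
P2 chooses q to make P1 indifferent between A and B
P1 chooses p to make P2 indifferent between X and Y
Mixed NE: P1 plays (A: 0.5474, B: 0.4526), P2 plays (X: 0.4526, Y: 0.5474)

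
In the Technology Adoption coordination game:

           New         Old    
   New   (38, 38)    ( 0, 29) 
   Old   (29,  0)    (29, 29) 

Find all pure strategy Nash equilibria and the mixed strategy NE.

Pure NE: (New, New) and (Old, Old); Mixed NE: p = 0.7632, q = 0.7632

Work:
Check pure NE:
(New, New): (38, 38) - no unilateral deviation beneficial
(Old, Old): (29, 29) - no unilateral deviation beneficial
Mixed NE: P1 plays New with p = 0.7632, P2 plays New with q = 0.7632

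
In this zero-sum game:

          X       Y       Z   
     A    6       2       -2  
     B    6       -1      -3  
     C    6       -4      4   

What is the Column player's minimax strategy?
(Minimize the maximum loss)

Column should play Y, value = 2

Work:
Column player minimizes Row's maximum payoff:
Column X: max payoff to Row = 6
Column Y: max payoff to Row = 2
Column Z: max payoff to Row = 4
Minimum is 2, achieved by column Y.
Minimax strategy: Y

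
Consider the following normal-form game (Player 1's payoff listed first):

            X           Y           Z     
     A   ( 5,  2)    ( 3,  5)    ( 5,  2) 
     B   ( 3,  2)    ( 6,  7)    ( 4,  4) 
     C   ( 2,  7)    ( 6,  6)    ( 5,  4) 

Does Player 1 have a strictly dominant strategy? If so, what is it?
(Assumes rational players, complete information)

No strictly dominant strategy exists for Player 1

Work:
A strategy strictly dominates another if it gives a strictly higher payoff against every opponent action. Compare each pair of P1's strategies column-by-column:
  A vs B: [5 vs 3, 3 vs 6, 5 vs 4] → A does not strictly dominate B (column Y: 3 ≤ 6)
  A vs C: [5 vs 2, 3 vs 6, 5 vs 5] → A does not strictly dominate C (column Y: 3 ≤ 6)
  B vs A: [3 vs 5, 6 vs 3, 4 vs 5] → B does not strictly dominate A (column X: 3 ≤ 5)
  B vs C: [3 vs 2, 6 vs 6, 4 vs 5] → B does not strictly dominate C (column Y: 6 ≤ 6)
  C vs A: [2 vs 5, 6 vs 3, 5 vs 5] → C does not strictly dominate A (column X: 2 ≤ 5)
  C vs B: [2 vs 3, 6 vs 6, 5 vs 4] → C does not strictly dominate B (column X: 2 ≤ 3)
No single strategy strictly dominates all others → no strictly dominant strategy.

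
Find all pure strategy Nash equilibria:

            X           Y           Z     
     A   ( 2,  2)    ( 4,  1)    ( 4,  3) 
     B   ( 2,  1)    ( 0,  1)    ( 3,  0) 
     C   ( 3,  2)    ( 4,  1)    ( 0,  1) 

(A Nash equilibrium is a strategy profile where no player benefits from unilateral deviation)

Nash equilibrium: (A, Z), (C, X)

Work:
Best responses:
  P1 vs X: payoffs [2, 2, 3] → best response C (payoff 3)
  P1 vs Y: payoffs [4, 0, 4] → best response A/C (payoff 4)
  P1 vs Z: payoffs [4, 3, 0] → best response A (payoff 4)
  P2 vs A: payoffs [2, 1, 3] → best response Z (payoff 3)
  P2 vs B: payoffs [1, 1, 0] → best response X/Y (payoff 1)
  P2 vs C: payoffs [2, 1, 1] → best response X (payoff 2)
Mutual best responses: (A,Z), (C,X) → Nash equilibria.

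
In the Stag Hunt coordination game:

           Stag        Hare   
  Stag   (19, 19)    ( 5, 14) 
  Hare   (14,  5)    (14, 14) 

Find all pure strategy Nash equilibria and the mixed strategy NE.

Pure NE: (Stag, Stag) and (Hare, Hare); Mixed NE: p = 0.6429, q = 0.6429

Work:
Check pure NE:
(Stag, Stag): (19, 19) - no unilateral deviation beneficial
(Hare, Hare): (14, 14) - no unilateral deviation beneficial
Mixed NE: P1 plays Stag with p = 0.6429, P2 plays Stag with q = 0.6429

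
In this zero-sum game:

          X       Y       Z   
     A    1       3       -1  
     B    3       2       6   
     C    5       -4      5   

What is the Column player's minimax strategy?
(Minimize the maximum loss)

Column should play Y, value = 3

Work:
Column player minimizes Row's maximum payoff:
Column X: max payoff to Row = 5
Column Y: max payoff to Row = 3
Column Z: max payoff to Row = 6
Minimum is 3, achieved by column Y.
Minimax strategy: Y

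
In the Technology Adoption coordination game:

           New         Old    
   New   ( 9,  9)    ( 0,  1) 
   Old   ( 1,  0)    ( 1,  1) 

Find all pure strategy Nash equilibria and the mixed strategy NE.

Pure NE: (New, New) and (Old, Old); Mixed NE: p = 0.1111, q = 0.1111

Work:
Check pure NE:
(New, New): (9, 9) - no unilateral deviation beneficial
(Old, Old): (1, 1) - no unilateral deviation beneficial
Mixed NE: P1 plays New with p = 0.1111, P2 plays New with q = 0.1111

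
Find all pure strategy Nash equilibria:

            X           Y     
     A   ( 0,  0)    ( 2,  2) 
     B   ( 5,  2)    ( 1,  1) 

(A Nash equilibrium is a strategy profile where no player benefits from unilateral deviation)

Nash equilibrium: (A, Y), (B, X)

Work:
Best responses:
  P1 vs X: payoffs [0, 5] → best response B (payoff 5)
  P1 vs Y: payoffs [2, 1] → best response A (payoff 2)
  P2 vs A: payoffs [0, 2] → best response Y (payoff 2)
  P2 vs B: payoffs [2, 1] → best response X (payoff 2)
Mutual best responses: (A,Y), (B,X) → Nash equilibria.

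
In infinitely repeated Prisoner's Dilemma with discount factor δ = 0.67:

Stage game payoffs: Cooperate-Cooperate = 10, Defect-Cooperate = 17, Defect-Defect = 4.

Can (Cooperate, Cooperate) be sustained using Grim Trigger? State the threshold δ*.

δ* = 0.5385; since δ = 0.67 ≥ 0.5385, cooperation can be sustained

Work:
For Grim Trigger:
Cooperate forever: 10/(1-δ)
Defect then punished: 17 + 4·δ/(1-δ)
Need: 10/(1-δ) ≥ 17 + 4·δ/(1-δ)
Solving: δ ≥ (T-R)/(T-P) = (17-10)/(17-4) = 0.5385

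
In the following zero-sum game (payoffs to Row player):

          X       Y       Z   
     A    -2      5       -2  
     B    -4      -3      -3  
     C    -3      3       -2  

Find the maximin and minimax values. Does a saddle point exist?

Maximin = -2, Minimax = -2, Saddle: True

Work:
Row minimums: [-2, -4, -3] → maximin = -2
Column maximums: [-2, 5, -2] → minimax = -2
Saddle point exists! Game value = -2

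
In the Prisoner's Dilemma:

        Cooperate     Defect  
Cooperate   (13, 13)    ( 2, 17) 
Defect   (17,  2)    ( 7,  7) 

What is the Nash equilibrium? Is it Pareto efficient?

(Defect, Defect) is NE; not Pareto efficient

Work:
Defect dominates Cooperate for both players:
If P2 cooperates: Defect (17) > Cooperate (13)
If P2 defects: Defect (7) > Cooperate (2)
NE: (Defect, Defect) with payoff (7, 7)
But (Cooperate, Cooperate) = (13, 13) Pareto dominates (7, 7)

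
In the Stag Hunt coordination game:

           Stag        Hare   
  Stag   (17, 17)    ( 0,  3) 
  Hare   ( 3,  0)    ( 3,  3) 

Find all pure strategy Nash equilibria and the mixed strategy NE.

Pure NE: (Stag, Stag) and (Hare, Hare); Mixed NE: p = 0.1765, q = 0.1765

Work:
Check pure NE:
(Stag, Stag): (17, 17) - no unilateral deviation beneficial
(Hare, Hare): (3, 3) - no unilateral deviation beneficial
Mixed NE: P1 plays Stag with p = 0.1765, P2 plays Stag with q = 0.1765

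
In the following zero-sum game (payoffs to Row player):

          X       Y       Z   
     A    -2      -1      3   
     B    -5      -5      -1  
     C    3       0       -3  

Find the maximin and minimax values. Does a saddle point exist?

Maximin = -2, Minimax = 0, Saddle: False

Work:
Row minimums: [-2, -5, -3] → maximin = -2
Column maximums: [3, 0, 3] → minimax = 0
No saddle point (maximin ≠ minimax). Mixed strategy needed.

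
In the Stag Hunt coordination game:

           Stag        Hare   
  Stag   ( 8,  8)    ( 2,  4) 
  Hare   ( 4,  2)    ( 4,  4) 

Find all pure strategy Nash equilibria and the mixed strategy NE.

Pure NE: (Stag, Stag) and (Hare, Hare); Mixed NE: p = 0.3333, q = 0.3333

Work:
Check pure NE:
(Stag, Stag): (8, 8) - no unilateral deviation beneficial
(Hare, Hare): (4, 4) - no unilateral deviation beneficial
Mixed NE: P1 plays Stag with p = 0.3333, P2 plays Stag with q = 0.3333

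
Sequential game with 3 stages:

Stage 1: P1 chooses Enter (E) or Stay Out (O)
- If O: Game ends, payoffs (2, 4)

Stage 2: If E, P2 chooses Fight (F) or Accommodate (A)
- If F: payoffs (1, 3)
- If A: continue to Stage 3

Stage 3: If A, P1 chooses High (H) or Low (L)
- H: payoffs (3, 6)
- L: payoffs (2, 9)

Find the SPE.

SPE: (E, A, H); Outcome (3, 6)

Work:
Stage 3: P1 chooses H (3 vs 2)
Stage 2: P2: F->3, A->6 (anticipating H). Choose A
Stage 1: P1: O->2, E->3 (anticipating A, H). Choose E
SPE path: E -> A -> H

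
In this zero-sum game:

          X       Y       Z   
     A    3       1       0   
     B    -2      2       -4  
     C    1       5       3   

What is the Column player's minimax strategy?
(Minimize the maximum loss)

Column should play X or Z (all achieve the minimum), value = 3

Work:
Column player minimizes Row's maximum payoff:
Column X: max payoff to Row = 3
Column Y: max payoff to Row = 5
Column Z: max payoff to Row = 3
Minimum is 3, achieved by columns X, Z (tied).
Each of X or Z is a minimax strategy.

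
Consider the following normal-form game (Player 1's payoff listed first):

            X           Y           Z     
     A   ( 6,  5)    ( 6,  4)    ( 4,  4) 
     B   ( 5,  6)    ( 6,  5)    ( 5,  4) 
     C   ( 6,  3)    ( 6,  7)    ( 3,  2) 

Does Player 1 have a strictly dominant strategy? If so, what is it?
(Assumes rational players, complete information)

No strictly dominant strategy exists for Player 1

Work:
A strategy strictly dominates another if it gives a strictly higher payoff against every opponent action. Compare each pair of P1's strategies column-by-column:
  A vs B: [6 vs 5, 6 vs 6, 4 vs 5] → A does not strictly dominate B (column Y: 6 ≤ 6)
  A vs C: [6 vs 6, 6 vs 6, 4 vs 3] → A does not strictly dominate C (column X: 6 ≤ 6)
  B vs A: [5 vs 6, 6 vs 6, 5 vs 4] → B does not strictly dominate A (column X: 5 ≤ 6)
  B vs C: [5 vs 6, 6 vs 6, 5 vs 3] → B does not strictly dominate C (column X: 5 ≤ 6)
  C vs A: [6 vs 6, 6 vs 6, 3 vs 4] → C does not strictly dominate A (column X: 6 ≤ 6)
  C vs B: [6 vs 5, 6 vs 6, 3 vs 5] → C does not strictly dominate B (column Y: 6 ≤ 6)
No single strategy strictly dominates all others → no strictly dominant strategy.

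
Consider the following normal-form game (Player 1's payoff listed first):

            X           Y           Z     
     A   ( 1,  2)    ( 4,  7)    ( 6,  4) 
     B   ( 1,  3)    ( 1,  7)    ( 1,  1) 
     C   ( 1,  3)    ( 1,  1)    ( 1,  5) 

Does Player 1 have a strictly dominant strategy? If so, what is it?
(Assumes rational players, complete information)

No strictly dominant strategy exists for Player 1

Work:
A strategy strictly dominates another if it gives a strictly higher payoff against every opponent action. Compare each pair of P1's strategies column-by-column:
  A vs B: [1 vs 1, 4 vs 1, 6 vs 1] → A does not strictly dominate B (column X: 1 ≤ 1)
  A vs C: [1 vs 1, 4 vs 1, 6 vs 1] → A does not strictly dominate C (column X: 1 ≤ 1)
  B vs A: [1 vs 1, 1 vs 4, 1 vs 6] → B does not strictly dominate A (column X: 1 ≤ 1)
  B vs C: [1 vs 1, 1 vs 1, 1 vs 1] → B does not strictly dominate C (column X: 1 ≤ 1)
  C vs A: [1 vs 1, 1 vs 4, 1 vs 6] → C does not strictly dominate A (column X: 1 ≤ 1)
  C vs B: [1 vs 1, 1 vs 1, 1 vs 1] → C does not strictly dominate B (column X: 1 ≤ 1)
No single strategy strictly dominates all others → no strictly dominant strategy.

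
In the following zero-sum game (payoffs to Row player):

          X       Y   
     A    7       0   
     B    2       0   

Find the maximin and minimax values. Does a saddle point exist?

Maximin = 0, Minimax = 0, Saddle: True

Work:
Row minimums: [0, 0] → maximin = 0
Column maximums: [7, 0] → minimax = 0
Saddle point exists! Game value = 0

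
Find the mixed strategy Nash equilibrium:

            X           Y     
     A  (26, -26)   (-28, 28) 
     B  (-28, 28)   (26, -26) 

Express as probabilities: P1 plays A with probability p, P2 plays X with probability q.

p = 0.5, q = 0.5

Work:
Find probabilities that make opponent indifferent:
P2 chooses q to make P1 indifferent between A and B
P1 chooses p to make P2 indifferent between X and Y
Mixed NE: P1 plays (A: 0.5, B: 0.5), P2 plays (X: 0.5, Y: 0.5)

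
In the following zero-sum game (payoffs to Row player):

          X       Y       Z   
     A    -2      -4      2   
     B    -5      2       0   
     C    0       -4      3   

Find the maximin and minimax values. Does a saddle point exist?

Maximin = -4, Minimax = 0, Saddle: False

Work:
Row minimums: [-4, -5, -4] → maximin = -4
Column maximums: [0, 2, 3] → minimax = 0
No saddle point (maximin ≠ minimax). Mixed strategy needed.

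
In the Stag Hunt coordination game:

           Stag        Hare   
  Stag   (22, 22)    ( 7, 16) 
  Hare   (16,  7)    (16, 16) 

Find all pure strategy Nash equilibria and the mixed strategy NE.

Pure NE: (Stag, Stag) and (Hare, Hare); Mixed NE: p = 0.6, q = 0.6

Work:
Check pure NE:
(Stag, Stag): (22, 22) - no unilateral deviation beneficial
(Hare, Hare): (16, 16) - no unilateral deviation beneficial
Mixed NE: P1 plays Stag with p = 0.6, P2 plays Stag with q = 0.6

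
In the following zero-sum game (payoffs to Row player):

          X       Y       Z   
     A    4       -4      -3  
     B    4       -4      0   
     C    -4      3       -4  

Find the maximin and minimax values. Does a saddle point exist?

Maximin = -4, Minimax = 0, Saddle: False

Work:
Row minimums: [-4, -4, -4] → maximin = -4
Column maximums: [4, 3, 0] → minimax = 0
No saddle point (maximin ≠ minimax). Mixed strategy needed.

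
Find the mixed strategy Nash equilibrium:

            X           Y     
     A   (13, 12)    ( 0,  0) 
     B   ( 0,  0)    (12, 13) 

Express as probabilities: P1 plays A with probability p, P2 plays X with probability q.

p = 0.52, q = 0.48

Work:
Find probabilities that make opponent indifferent:
P2 chooses q to make P1 indifferent between A and B
P1 chooses p to make P2 indifferent between X and Y
Mixed NE: P1 plays (A: 0.52, B: 0.48), P2 plays (X: 0.48, Y: 0.52)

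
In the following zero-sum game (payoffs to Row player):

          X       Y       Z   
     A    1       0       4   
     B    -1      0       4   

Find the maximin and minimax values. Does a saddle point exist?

Maximin = 0, Minimax = 0, Saddle: True

Work:
Row minimums: [0, -1] → maximin = 0
Column maximums: [1, 0, 4] → minimax = 0
Saddle point exists! Game value = 0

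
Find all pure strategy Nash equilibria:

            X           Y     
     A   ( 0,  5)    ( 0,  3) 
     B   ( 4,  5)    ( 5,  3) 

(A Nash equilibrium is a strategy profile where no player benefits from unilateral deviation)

Nash equilibrium: (B, X)

Work:
Best responses:
  P1 vs X: payoffs [0, 4] → best response B (payoff 4)
  P1 vs Y: payoffs [0, 5] → best response B (payoff 5)
  P2 vs A: payoffs [5, 3] → best response X (payoff 5)
  P2 vs B: payoffs [5, 3] → best response X (payoff 5)
Mutual best responses: (B,X) → Nash equilibria.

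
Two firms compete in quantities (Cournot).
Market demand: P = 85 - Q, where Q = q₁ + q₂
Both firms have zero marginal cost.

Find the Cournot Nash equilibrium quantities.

q₁* = q₂* = 28.33; P* = 28.33

Work:
Profit: π_i = P·q_i = (a - q_i - q_j)·q_i
FOC: ∂π_i/∂q_i = a - 2q_i - q_j = 0
Reaction function: q_i = (85 - q_j)/2
Symmetry: q* = 85/3 = 28.33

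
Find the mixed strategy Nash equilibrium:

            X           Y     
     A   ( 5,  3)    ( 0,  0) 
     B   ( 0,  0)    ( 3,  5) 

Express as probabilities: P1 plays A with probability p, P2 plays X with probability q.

p = 0.625, q = 0.375

Work:
Find probabilities that make opponent indifferent:
P2 chooses q to make P1 indifferent between A and B
P1 chooses p to make P2 indifferent between X and Y
Mixed NE: P1 plays (A: 0.625, B: 0.375), P2 plays (X: 0.375, Y: 0.625)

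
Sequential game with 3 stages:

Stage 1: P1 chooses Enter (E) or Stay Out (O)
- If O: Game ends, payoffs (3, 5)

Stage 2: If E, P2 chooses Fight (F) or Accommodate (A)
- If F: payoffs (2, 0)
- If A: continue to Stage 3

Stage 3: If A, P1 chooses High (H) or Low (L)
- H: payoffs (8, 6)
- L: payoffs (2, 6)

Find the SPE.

SPE: (E, A, H); Outcome (8, 6)

Work:
Stage 3: P1 chooses H (8 vs 2)
Stage 2: P2: F->0, A->6 (anticipating H). Choose A
Stage 1: P1: O->3, E->8 (anticipating A, H). Choose E
SPE path: E -> A -> H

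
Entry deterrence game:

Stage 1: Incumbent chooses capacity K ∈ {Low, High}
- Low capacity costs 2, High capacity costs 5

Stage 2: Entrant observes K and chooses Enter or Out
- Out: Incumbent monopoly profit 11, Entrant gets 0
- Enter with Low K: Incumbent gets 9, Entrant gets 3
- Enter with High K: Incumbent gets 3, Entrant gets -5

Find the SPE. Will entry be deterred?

SPE: (Low, Enter|Low, Out|High); Entry not deterred. Incumbent net profit = 7, Entrant gets 3

Work:
After Low K: Entrant enters (3 > 0)
After High K: Entrant stays out (-5 < 0)
Incumbent: Low → 9−2=7, High → 11−5=6
Incumbent chooses Low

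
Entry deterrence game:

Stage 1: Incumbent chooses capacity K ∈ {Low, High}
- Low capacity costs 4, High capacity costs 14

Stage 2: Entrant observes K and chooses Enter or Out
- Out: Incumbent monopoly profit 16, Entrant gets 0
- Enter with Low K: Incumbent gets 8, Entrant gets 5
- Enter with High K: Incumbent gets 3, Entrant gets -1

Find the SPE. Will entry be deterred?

SPE: (Low, Enter|Low, Out|High); Entry not deterred. Incumbent net profit = 4, Entrant gets 5

Work:
After Low K: Entrant enters (5 > 0)
After High K: Entrant stays out (-1 < 0)
Incumbent: Low → 8−4=4, High → 16−14=2
Incumbent chooses Low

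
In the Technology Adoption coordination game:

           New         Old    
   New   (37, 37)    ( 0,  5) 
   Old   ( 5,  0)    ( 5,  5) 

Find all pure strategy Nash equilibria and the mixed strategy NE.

Pure NE: (New, New) and (Old, Old); Mixed NE: p = 0.1351, q = 0.1351

Work:
Check pure NE:
(New, New): (37, 37) - no unilateral deviation beneficial
(Old, Old): (5, 5) - no unilateral deviation beneficial
Mixed NE: P1 plays New with p = 0.1351, P2 plays New with q = 0.1351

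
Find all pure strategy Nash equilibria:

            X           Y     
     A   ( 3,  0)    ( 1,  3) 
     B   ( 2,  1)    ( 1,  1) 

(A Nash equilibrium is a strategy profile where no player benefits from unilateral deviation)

Nash equilibrium: (A, Y), (B, Y)

Work:
Best responses:
  P1 vs X: payoffs [3, 2] → best response A (payoff 3)
  P1 vs Y: payoffs [1, 1] → best response A/B (payoff 1)
  P2 vs A: payoffs [0, 3] → best response Y (payoff 3)
  P2 vs B: payoffs [1, 1] → best response X/Y (payoff 1)
Mutual best responses: (A,Y), (B,Y) → Nash equilibria.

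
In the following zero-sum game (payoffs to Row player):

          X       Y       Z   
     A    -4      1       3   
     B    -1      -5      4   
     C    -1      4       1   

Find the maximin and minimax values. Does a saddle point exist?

Maximin = -1, Minimax = -1, Saddle: True

Work:
Row minimums: [-4, -5, -1] → maximin = -1
Column maximums: [-1, 4, 4] → minimax = -1
Saddle point exists! Game value = -1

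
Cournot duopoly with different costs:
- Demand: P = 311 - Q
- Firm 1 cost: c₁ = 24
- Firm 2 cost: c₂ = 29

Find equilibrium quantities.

q₁* = 97.33, q₂* = 92.33

Work:
Reaction: q₁ = (311 - 24 - q₂)/2
Reaction: q₂ = (311 - 29 - q₁)/2
Solve simultaneously:
q₁* = (311 - 2×24 + 29)/3 = 97.33
q₂* = (311 - 2×29 + 24)/3 = 92.33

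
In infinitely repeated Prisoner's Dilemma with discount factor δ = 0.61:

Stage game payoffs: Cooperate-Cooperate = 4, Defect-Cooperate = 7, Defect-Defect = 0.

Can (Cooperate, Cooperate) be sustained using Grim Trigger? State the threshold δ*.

δ* = 0.4286; since δ = 0.61 ≥ 0.4286, cooperation can be sustained

Work:
For Grim Trigger:
Cooperate forever: 4/(1-δ)
Defect then punished: 7 + 0·δ/(1-δ)
Need: 4/(1-δ) ≥ 7 + 0·δ/(1-δ)
Solving: δ ≥ (T-R)/(T-P) = (7-4)/(7-0) = 0.4286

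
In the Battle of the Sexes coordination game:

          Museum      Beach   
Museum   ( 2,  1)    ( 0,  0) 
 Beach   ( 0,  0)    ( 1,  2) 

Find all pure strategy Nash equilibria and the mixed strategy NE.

Pure NE: (Museum, Museum) and (Beach, Beach); Mixed NE: p = 0.6667, q = 0.3333

Work:
Check pure NE:
(Museum, Museum): (2, 1) - no unilateral deviation beneficial
(Beach, Beach): (1, 2) - no unilateral deviation beneficial
Mixed NE: P1 plays Museum with p = 0.6667, P2 plays Museum with q = 0.3333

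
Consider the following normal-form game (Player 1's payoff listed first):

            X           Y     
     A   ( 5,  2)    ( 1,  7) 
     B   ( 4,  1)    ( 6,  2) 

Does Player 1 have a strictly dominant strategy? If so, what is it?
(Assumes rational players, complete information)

No strictly dominant strategy exists for Player 1

Work:
A strategy strictly dominates another if it gives a strictly higher payoff against every opponent action. Compare each pair of P1's strategies column-by-column:
  A vs B: [5 vs 4, 1 vs 6] → A does not strictly dominate B (column Y: 1 ≤ 6)
  B vs A: [4 vs 5, 6 vs 1] → B does not strictly dominate A (column X: 4 ≤ 5)
No single strategy strictly dominates all others → no strictly dominant strategy.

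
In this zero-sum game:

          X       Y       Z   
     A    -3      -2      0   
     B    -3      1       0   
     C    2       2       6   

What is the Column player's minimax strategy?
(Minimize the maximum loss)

Column should play X or Y (all achieve the minimum), value = 2

Work:
Column player minimizes Row's maximum payoff:
Column X: max payoff to Row = 2
Column Y: max payoff to Row = 2
Column Z: max payoff to Row = 6
Minimum is 2, achieved by columns X, Y (tied).
Each of X or Y is a minimax strategy.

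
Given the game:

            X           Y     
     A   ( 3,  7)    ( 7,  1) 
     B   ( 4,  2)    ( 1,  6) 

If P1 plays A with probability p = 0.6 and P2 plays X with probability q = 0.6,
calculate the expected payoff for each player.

E[P1] = 3.88, E[P2] = 4.2

Work:
E[P1] = p·q·π₁(A,X) + p·(1-q)·π₁(A,Y) + (1-p)·q·π₁(B,X) + (1-p)·(1-q)·π₁(B,Y)
= 0.6·0.6·3 + 0.6·0.4·7 + 0.4·0.6·4 + 0.4·0.4·1
= 3.88

E[P2] = 4.2 (similar calculation)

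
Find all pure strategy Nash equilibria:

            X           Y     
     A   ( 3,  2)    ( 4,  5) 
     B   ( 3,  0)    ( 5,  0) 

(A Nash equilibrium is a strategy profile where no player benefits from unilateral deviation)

Nash equilibrium: (B, X), (B, Y)

Work:
Best responses:
  P1 vs X: payoffs [3, 3] → best response A/B (payoff 3)
  P1 vs Y: payoffs [4, 5] → best response B (payoff 5)
  P2 vs A: payoffs [2, 5] → best response Y (payoff 5)
  P2 vs B: payoffs [0, 0] → best response X/Y (payoff 0)
Mutual best responses: (B,X), (B,Y) → Nash equilibria.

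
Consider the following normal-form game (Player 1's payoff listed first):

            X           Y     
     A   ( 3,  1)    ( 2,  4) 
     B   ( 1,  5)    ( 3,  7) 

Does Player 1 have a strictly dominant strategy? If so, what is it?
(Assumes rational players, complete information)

No strictly dominant strategy exists for Player 1

Work:
A strategy strictly dominates another if it gives a strictly higher payoff against every opponent action. Compare each pair of P1's strategies column-by-column:
  A vs B: [3 vs 1, 2 vs 3] → A does not strictly dominate B (column Y: 2 ≤ 3)
  B vs A: [1 vs 3, 3 vs 2] → B does not strictly dominate A (column X: 1 ≤ 3)
No single strategy strictly dominates all others → no strictly dominant strategy.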